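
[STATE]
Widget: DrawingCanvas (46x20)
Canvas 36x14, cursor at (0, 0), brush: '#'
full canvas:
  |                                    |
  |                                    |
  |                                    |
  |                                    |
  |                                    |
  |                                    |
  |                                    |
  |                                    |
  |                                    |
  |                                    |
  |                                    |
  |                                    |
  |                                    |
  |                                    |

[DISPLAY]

+                                             
                                              
                                              
                                              
                                              
                                              
                                              
                                              
                                              
                                              
                                              
                                              
                                              
                                              
                                              
                                              
                                              
                                              
                                              
                                              


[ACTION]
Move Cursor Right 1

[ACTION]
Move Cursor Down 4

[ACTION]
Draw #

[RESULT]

                                              
                                              
                                              
                                              
 #                                            
                                              
                                              
                                              
                                              
                                              
                                              
                                              
                                              
                                              
                                              
                                              
                                              
                                              
                                              
                                              


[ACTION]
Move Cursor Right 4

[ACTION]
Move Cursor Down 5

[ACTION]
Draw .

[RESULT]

                                              
                                              
                                              
                                              
 #                                            
                                              
                                              
                                              
                                              
     .                                        
                                              
                                              
                                              
                                              
                                              
                                              
                                              
                                              
                                              
                                              


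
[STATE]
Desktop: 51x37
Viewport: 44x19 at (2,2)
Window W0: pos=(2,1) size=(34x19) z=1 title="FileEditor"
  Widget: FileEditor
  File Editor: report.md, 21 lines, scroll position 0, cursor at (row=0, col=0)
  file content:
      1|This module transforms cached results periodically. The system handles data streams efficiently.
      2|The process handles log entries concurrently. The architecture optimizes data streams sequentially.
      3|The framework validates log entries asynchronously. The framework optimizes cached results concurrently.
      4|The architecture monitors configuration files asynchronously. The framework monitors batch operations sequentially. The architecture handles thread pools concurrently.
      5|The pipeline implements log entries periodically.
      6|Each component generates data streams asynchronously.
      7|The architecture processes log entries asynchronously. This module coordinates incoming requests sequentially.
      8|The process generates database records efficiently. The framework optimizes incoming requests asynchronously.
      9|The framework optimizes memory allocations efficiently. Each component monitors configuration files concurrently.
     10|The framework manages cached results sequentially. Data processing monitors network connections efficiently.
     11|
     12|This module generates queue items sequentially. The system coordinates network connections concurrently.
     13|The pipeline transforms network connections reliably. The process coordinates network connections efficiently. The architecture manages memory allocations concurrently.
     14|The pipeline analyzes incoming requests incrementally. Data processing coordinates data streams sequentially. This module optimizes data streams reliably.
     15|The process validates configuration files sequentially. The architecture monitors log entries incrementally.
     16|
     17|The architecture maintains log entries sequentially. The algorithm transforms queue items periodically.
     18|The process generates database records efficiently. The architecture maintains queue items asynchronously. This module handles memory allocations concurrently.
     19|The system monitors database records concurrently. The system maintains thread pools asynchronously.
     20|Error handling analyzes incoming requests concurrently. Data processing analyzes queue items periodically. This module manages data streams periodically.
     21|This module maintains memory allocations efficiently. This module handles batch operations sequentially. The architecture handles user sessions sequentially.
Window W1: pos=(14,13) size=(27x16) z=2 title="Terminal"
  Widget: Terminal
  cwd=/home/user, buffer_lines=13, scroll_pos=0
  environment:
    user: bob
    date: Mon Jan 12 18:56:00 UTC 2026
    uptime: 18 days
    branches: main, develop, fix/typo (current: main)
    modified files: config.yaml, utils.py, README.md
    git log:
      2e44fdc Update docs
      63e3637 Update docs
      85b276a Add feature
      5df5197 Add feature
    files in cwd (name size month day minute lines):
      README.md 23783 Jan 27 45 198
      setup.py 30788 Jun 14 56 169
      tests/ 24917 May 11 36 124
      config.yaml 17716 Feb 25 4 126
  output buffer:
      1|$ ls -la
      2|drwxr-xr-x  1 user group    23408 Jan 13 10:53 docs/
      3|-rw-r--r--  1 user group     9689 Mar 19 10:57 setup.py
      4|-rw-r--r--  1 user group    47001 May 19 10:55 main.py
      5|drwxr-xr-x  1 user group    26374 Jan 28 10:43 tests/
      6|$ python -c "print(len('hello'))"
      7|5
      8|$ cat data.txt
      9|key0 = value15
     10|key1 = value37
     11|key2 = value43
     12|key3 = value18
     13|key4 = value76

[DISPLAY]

┃ FileEditor                     ┃          
┠────────────────────────────────┨          
┃█his module transforms cached r▲┃          
┃The process handles log entries█┃          
┃The framework validates log ent░┃          
┃The architecture monitors confi░┃          
┃The pipeline implements log ent░┃          
┃Each component generates data s░┃          
┃The architecture processes log ░┃          
┃The process generates database ░┃          
┃The framework optimizes memory ░┃          
┃The framewo┏━━━━━━━━━━━━━━━━━━━━━━━━━┓     
┃           ┃ Terminal                ┃     
┃This module┠─────────────────────────┨     
┃The pipelin┃$ ls -la                 ┃     
┃The pipelin┃drwxr-xr-x  1 user group ┃     
┃The process┃-rw-r--r--  1 user group ┃     
┗━━━━━━━━━━━┃-rw-r--r--  1 user group ┃     
            ┃drwxr-xr-x  1 user group ┃     


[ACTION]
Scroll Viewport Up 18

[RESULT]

                                            
┏━━━━━━━━━━━━━━━━━━━━━━━━━━━━━━━━┓          
┃ FileEditor                     ┃          
┠────────────────────────────────┨          
┃█his module transforms cached r▲┃          
┃The process handles log entries█┃          
┃The framework validates log ent░┃          
┃The architecture monitors confi░┃          
┃The pipeline implements log ent░┃          
┃Each component generates data s░┃          
┃The architecture processes log ░┃          
┃The process generates database ░┃          
┃The framework optimizes memory ░┃          
┃The framewo┏━━━━━━━━━━━━━━━━━━━━━━━━━┓     
┃           ┃ Terminal                ┃     
┃This module┠─────────────────────────┨     
┃The pipelin┃$ ls -la                 ┃     
┃The pipelin┃drwxr-xr-x  1 user group ┃     
┃The process┃-rw-r--r--  1 user group ┃     


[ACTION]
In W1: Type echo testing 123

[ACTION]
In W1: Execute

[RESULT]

                                            
┏━━━━━━━━━━━━━━━━━━━━━━━━━━━━━━━━┓          
┃ FileEditor                     ┃          
┠────────────────────────────────┨          
┃█his module transforms cached r▲┃          
┃The process handles log entries█┃          
┃The framework validates log ent░┃          
┃The architecture monitors confi░┃          
┃The pipeline implements log ent░┃          
┃Each component generates data s░┃          
┃The architecture processes log ░┃          
┃The process generates database ░┃          
┃The framework optimizes memory ░┃          
┃The framewo┏━━━━━━━━━━━━━━━━━━━━━━━━━┓     
┃           ┃ Terminal                ┃     
┃This module┠─────────────────────────┨     
┃The pipelin┃drwxr-xr-x  1 user group ┃     
┃The pipelin┃$ python -c "print(len('h┃     
┃The process┃5                        ┃     


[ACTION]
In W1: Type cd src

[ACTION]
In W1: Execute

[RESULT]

                                            
┏━━━━━━━━━━━━━━━━━━━━━━━━━━━━━━━━┓          
┃ FileEditor                     ┃          
┠────────────────────────────────┨          
┃█his module transforms cached r▲┃          
┃The process handles log entries█┃          
┃The framework validates log ent░┃          
┃The architecture monitors confi░┃          
┃The pipeline implements log ent░┃          
┃Each component generates data s░┃          
┃The architecture processes log ░┃          
┃The process generates database ░┃          
┃The framework optimizes memory ░┃          
┃The framewo┏━━━━━━━━━━━━━━━━━━━━━━━━━┓     
┃           ┃ Terminal                ┃     
┃This module┠─────────────────────────┨     
┃The pipelin┃5                        ┃     
┃The pipelin┃$ cat data.txt           ┃     
┃The process┃key0 = value15           ┃     


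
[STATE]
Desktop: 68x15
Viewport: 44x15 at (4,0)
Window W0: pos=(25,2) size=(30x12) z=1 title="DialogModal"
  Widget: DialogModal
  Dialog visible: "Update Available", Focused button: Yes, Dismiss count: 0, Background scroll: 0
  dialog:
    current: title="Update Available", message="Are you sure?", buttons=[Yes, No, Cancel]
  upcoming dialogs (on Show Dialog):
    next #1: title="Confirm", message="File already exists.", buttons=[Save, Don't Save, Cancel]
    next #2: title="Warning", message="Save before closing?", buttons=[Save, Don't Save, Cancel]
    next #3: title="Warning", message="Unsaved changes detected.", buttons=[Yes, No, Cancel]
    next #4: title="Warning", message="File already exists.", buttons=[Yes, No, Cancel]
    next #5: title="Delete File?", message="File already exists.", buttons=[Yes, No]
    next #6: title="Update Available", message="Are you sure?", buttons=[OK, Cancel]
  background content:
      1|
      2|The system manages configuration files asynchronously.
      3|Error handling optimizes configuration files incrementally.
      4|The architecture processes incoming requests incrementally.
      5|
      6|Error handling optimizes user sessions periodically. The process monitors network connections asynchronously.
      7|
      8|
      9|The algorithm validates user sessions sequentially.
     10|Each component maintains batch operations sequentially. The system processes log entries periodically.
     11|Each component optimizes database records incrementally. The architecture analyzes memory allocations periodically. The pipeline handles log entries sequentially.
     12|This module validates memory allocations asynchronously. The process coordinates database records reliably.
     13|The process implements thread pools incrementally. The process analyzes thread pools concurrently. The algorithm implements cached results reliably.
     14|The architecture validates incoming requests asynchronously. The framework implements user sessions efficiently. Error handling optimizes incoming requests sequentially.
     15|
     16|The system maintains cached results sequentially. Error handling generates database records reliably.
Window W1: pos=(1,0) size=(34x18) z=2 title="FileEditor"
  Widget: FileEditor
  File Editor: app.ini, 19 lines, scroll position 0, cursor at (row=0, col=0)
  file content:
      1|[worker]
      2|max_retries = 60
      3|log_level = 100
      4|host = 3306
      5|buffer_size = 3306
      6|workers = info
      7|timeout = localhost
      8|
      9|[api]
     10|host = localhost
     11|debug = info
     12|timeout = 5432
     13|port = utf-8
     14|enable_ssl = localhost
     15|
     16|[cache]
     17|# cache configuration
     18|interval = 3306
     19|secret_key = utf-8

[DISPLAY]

━━━━━━━━━━━━━━━━━━━━━━━━━━━━━━┓             
ileEditor                     ┃             
──────────────────────────────┨━━━━━━━━━━━━━
orker]                       ▲┃dal          
x_retries = 60               █┃─────────────
g_level = 100                ░┃             
st = 3306                    ░┃─────────────
ffer_size = 3306             ░┃ate Available
rkers = info                 ░┃e you sure?  
meout = localhost            ░┃  No   Cancel
                             ░┃─────────────
pi]                          ░┃             
st = localhost               ░┃             
bug = info                   ░┃━━━━━━━━━━━━━
meout = 5432                 ░┃             


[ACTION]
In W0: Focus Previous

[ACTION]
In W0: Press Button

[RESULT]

━━━━━━━━━━━━━━━━━━━━━━━━━━━━━━┓             
ileEditor                     ┃             
──────────────────────────────┨━━━━━━━━━━━━━
orker]                       ▲┃dal          
x_retries = 60               █┃─────────────
g_level = 100                ░┃             
st = 3306                    ░┃m manages con
ffer_size = 3306             ░┃dling optimiz
rkers = info                 ░┃tecture proce
meout = localhost            ░┃             
                             ░┃dling optimiz
pi]                          ░┃             
st = localhost               ░┃             
bug = info                   ░┃━━━━━━━━━━━━━
meout = 5432                 ░┃             


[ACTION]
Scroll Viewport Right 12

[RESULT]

━━━━━━━━━━━━━━━━━━┓                         
                  ┃                         
──────────────────┨━━━━━━━━━━━━━━━━━━━┓     
                 ▲┃dal                ┃     
60               █┃───────────────────┨     
0                ░┃                   ┃     
                 ░┃m manages configura┃     
3306             ░┃dling optimizes con┃     
                 ░┃tecture processes i┃     
lhost            ░┃                   ┃     
                 ░┃dling optimizes use┃     
                 ░┃                   ┃     
st               ░┃                   ┃     
                 ░┃━━━━━━━━━━━━━━━━━━━┛     
                 ░┃                         


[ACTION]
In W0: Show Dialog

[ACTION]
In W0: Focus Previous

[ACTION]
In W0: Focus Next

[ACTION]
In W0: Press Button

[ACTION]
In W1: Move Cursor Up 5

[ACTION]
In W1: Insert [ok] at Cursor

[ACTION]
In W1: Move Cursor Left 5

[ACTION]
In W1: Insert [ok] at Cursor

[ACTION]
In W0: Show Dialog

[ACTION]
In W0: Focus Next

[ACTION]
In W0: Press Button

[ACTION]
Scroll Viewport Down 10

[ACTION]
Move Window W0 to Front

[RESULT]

━━━━━━━━━━━━━━━━━━┓                         
                  ┃                         
─────────┏━━━━━━━━━━━━━━━━━━━━━━━━━━━━┓     
         ┃ DialogModal                ┃     
60       ┠────────────────────────────┨     
0        ┃                            ┃     
         ┃The system manages configura┃     
3306     ┃Error handling optimizes con┃     
         ┃The architecture processes i┃     
lhost    ┃                            ┃     
         ┃Error handling optimizes use┃     
         ┃                            ┃     
st       ┃                            ┃     
         ┗━━━━━━━━━━━━━━━━━━━━━━━━━━━━┛     
                 ░┃                         


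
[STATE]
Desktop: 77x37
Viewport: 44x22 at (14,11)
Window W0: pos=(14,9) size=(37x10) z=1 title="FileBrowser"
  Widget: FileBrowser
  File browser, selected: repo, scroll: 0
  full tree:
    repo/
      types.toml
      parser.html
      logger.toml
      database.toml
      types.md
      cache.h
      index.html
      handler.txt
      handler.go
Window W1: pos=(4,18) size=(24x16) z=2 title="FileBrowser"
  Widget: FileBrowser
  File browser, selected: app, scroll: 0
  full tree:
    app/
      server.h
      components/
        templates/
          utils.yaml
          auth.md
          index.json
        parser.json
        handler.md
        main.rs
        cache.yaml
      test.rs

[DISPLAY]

┠───────────────────────────────────┨       
┃> [-] repo/                        ┃       
┃    types.toml                     ┃       
┃    parser.html                    ┃       
┃    logger.toml                    ┃       
┃    database.toml                  ┃       
┃    types.md                       ┃       
━━━━━━━━━━━━━┓━━━━━━━━━━━━━━━━━━━━━━┛       
ser          ┃                              
─────────────┨                              
/            ┃                              
r.h          ┃                              
omponents/   ┃                              
rs           ┃                              
             ┃                              
             ┃                              
             ┃                              
             ┃                              
             ┃                              
             ┃                              
             ┃                              
             ┃                              


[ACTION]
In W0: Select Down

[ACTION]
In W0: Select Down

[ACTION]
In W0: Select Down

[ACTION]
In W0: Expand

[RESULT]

┠───────────────────────────────────┨       
┃  [-] repo/                        ┃       
┃    types.toml                     ┃       
┃    parser.html                    ┃       
┃  > logger.toml                    ┃       
┃    database.toml                  ┃       
┃    types.md                       ┃       
━━━━━━━━━━━━━┓━━━━━━━━━━━━━━━━━━━━━━┛       
ser          ┃                              
─────────────┨                              
/            ┃                              
r.h          ┃                              
omponents/   ┃                              
rs           ┃                              
             ┃                              
             ┃                              
             ┃                              
             ┃                              
             ┃                              
             ┃                              
             ┃                              
             ┃                              


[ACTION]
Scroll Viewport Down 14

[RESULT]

┃  > logger.toml                    ┃       
┃    database.toml                  ┃       
┃    types.md                       ┃       
━━━━━━━━━━━━━┓━━━━━━━━━━━━━━━━━━━━━━┛       
ser          ┃                              
─────────────┨                              
/            ┃                              
r.h          ┃                              
omponents/   ┃                              
rs           ┃                              
             ┃                              
             ┃                              
             ┃                              
             ┃                              
             ┃                              
             ┃                              
             ┃                              
             ┃                              
━━━━━━━━━━━━━┛                              
                                            
                                            
                                            


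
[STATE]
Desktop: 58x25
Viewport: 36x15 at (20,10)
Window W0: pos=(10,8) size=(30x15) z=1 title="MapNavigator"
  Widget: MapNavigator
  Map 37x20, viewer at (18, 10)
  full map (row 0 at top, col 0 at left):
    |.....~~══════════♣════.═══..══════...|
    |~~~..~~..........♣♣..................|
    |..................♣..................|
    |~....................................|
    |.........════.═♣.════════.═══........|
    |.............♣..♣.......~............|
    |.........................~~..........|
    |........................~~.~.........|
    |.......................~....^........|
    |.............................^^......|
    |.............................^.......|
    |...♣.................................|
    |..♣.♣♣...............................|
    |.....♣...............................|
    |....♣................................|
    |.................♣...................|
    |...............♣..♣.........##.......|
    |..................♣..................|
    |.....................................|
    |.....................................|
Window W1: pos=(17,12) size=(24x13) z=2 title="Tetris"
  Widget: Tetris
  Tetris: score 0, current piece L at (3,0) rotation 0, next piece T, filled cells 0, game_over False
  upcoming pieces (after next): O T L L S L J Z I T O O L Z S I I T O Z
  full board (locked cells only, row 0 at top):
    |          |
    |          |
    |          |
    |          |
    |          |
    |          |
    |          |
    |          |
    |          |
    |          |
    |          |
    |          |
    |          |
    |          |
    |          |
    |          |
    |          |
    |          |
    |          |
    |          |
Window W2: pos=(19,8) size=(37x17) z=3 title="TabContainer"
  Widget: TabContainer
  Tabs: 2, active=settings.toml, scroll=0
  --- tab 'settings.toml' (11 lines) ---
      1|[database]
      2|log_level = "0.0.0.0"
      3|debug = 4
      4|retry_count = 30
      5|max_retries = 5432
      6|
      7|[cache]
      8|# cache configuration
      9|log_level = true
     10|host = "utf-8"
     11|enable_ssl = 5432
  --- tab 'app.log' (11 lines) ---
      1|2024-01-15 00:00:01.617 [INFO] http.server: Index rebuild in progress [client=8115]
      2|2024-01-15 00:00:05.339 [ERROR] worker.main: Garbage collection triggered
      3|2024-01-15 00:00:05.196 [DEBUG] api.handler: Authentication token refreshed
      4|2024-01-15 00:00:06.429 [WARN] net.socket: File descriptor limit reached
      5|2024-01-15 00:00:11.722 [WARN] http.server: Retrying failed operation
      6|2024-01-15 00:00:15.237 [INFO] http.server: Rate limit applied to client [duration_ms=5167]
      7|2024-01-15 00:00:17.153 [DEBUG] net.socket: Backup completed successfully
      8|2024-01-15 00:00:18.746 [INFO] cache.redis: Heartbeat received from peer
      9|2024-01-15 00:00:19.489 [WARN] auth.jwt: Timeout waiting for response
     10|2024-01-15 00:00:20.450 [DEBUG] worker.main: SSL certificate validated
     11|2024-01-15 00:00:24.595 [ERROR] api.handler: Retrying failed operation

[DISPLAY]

───────────────────────────────────┨
[settings.toml]│ app.log           ┃
───────────────────────────────────┃
[database]                         ┃
log_level = "0.0.0.0"              ┃
debug = 4                          ┃
retry_count = 30                   ┃
max_retries = 5432                 ┃
                                   ┃
[cache]                            ┃
# cache configuration              ┃
log_level = true                   ┃
host = "utf-8"                     ┃
enable_ssl = 5432                  ┃
━━━━━━━━━━━━━━━━━━━━━━━━━━━━━━━━━━━┛


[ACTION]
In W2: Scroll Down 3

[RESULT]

───────────────────────────────────┨
[settings.toml]│ app.log           ┃
───────────────────────────────────┃
retry_count = 30                   ┃
max_retries = 5432                 ┃
                                   ┃
[cache]                            ┃
# cache configuration              ┃
log_level = true                   ┃
host = "utf-8"                     ┃
enable_ssl = 5432                  ┃
                                   ┃
                                   ┃
                                   ┃
━━━━━━━━━━━━━━━━━━━━━━━━━━━━━━━━━━━┛


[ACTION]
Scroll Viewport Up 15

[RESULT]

                                    
                                    
                                    
                                    
                                    
                                    
                                    
                                    
━━━━━━━━━━━━━━━━━━━━━━━━━━━━━━━━━━━┓
 TabContainer                      ┃
───────────────────────────────────┨
[settings.toml]│ app.log           ┃
───────────────────────────────────┃
retry_count = 30                   ┃
max_retries = 5432                 ┃


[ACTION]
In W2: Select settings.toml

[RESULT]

                                    
                                    
                                    
                                    
                                    
                                    
                                    
                                    
━━━━━━━━━━━━━━━━━━━━━━━━━━━━━━━━━━━┓
 TabContainer                      ┃
───────────────────────────────────┨
[settings.toml]│ app.log           ┃
───────────────────────────────────┃
[database]                         ┃
log_level = "0.0.0.0"              ┃


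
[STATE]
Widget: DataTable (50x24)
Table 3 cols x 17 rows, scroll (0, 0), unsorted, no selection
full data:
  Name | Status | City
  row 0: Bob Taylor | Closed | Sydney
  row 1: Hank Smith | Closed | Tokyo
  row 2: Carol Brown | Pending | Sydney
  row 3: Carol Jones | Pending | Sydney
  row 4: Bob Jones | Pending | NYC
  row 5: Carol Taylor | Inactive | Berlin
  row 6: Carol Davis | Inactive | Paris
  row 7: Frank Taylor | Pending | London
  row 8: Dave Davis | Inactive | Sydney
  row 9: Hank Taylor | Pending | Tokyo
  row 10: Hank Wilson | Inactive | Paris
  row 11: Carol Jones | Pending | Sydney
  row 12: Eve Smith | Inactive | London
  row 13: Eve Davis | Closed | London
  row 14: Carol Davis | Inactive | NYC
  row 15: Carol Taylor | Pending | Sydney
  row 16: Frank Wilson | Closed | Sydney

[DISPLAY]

Name        │Status  │City                        
────────────┼────────┼──────                      
Bob Taylor  │Closed  │Sydney                      
Hank Smith  │Closed  │Tokyo                       
Carol Brown │Pending │Sydney                      
Carol Jones │Pending │Sydney                      
Bob Jones   │Pending │NYC                         
Carol Taylor│Inactive│Berlin                      
Carol Davis │Inactive│Paris                       
Frank Taylor│Pending │London                      
Dave Davis  │Inactive│Sydney                      
Hank Taylor │Pending │Tokyo                       
Hank Wilson │Inactive│Paris                       
Carol Jones │Pending │Sydney                      
Eve Smith   │Inactive│London                      
Eve Davis   │Closed  │London                      
Carol Davis │Inactive│NYC                         
Carol Taylor│Pending │Sydney                      
Frank Wilson│Closed  │Sydney                      
                                                  
                                                  
                                                  
                                                  
                                                  


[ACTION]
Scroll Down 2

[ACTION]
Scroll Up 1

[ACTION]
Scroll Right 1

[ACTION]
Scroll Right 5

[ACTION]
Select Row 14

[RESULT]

Name        │Status  │City                        
────────────┼────────┼──────                      
Bob Taylor  │Closed  │Sydney                      
Hank Smith  │Closed  │Tokyo                       
Carol Brown │Pending │Sydney                      
Carol Jones │Pending │Sydney                      
Bob Jones   │Pending │NYC                         
Carol Taylor│Inactive│Berlin                      
Carol Davis │Inactive│Paris                       
Frank Taylor│Pending │London                      
Dave Davis  │Inactive│Sydney                      
Hank Taylor │Pending │Tokyo                       
Hank Wilson │Inactive│Paris                       
Carol Jones │Pending │Sydney                      
Eve Smith   │Inactive│London                      
Eve Davis   │Closed  │London                      
>arol Davis │Inactive│NYC                         
Carol Taylor│Pending │Sydney                      
Frank Wilson│Closed  │Sydney                      
                                                  
                                                  
                                                  
                                                  
                                                  


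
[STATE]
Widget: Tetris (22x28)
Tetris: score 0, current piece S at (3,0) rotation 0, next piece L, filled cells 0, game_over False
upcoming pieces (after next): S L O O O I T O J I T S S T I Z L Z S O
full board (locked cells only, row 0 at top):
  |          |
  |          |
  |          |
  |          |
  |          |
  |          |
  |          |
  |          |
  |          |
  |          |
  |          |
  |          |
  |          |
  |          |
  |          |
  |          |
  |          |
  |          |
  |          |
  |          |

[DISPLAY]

    ░░    │Next:      
   ░░     │  ▒        
          │▒▒▒        
          │           
          │           
          │           
          │Score:     
          │0          
          │           
          │           
          │           
          │           
          │           
          │           
          │           
          │           
          │           
          │           
          │           
          │           
          │           
          │           
          │           
          │           
          │           
          │           
          │           
          │           


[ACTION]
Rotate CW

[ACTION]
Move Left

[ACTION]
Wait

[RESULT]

          │Next:      
  ░       │  ▒        
  ░░      │▒▒▒        
   ░      │           
          │           
          │           
          │Score:     
          │0          
          │           
          │           
          │           
          │           
          │           
          │           
          │           
          │           
          │           
          │           
          │           
          │           
          │           
          │           
          │           
          │           
          │           
          │           
          │           
          │           


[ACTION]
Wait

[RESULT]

          │Next:      
          │  ▒        
  ░       │▒▒▒        
  ░░      │           
   ░      │           
          │           
          │Score:     
          │0          
          │           
          │           
          │           
          │           
          │           
          │           
          │           
          │           
          │           
          │           
          │           
          │           
          │           
          │           
          │           
          │           
          │           
          │           
          │           
          │           


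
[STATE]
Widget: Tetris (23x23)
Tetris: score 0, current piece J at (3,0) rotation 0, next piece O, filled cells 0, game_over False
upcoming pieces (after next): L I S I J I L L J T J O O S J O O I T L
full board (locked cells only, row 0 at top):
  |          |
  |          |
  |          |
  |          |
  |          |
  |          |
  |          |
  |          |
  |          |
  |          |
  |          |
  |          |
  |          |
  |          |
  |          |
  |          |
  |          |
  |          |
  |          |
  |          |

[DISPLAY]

   █      │Next:       
   ███    │▓▓          
          │▓▓          
          │            
          │            
          │            
          │Score:      
          │0           
          │            
          │            
          │            
          │            
          │            
          │            
          │            
          │            
          │            
          │            
          │            
          │            
          │            
          │            
          │            


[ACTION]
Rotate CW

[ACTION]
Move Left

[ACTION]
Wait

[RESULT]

          │Next:       
  ██      │▓▓          
  █       │▓▓          
  █       │            
          │            
          │            
          │Score:      
          │0           
          │            
          │            
          │            
          │            
          │            
          │            
          │            
          │            
          │            
          │            
          │            
          │            
          │            
          │            
          │            


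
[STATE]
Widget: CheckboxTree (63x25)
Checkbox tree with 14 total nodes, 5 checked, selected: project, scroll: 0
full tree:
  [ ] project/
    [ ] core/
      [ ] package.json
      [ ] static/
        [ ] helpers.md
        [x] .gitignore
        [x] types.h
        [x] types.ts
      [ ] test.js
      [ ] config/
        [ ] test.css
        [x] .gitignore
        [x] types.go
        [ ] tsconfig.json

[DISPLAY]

>[-] project/                                                  
   [-] core/                                                   
     [ ] package.json                                          
     [-] static/                                               
       [ ] helpers.md                                          
       [x] .gitignore                                          
       [x] types.h                                             
       [x] types.ts                                            
     [ ] test.js                                               
     [-] config/                                               
       [ ] test.css                                            
       [x] .gitignore                                          
       [x] types.go                                            
       [ ] tsconfig.json                                       
                                                               
                                                               
                                                               
                                                               
                                                               
                                                               
                                                               
                                                               
                                                               
                                                               
                                                               


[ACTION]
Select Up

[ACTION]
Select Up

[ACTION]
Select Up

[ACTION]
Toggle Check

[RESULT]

>[x] project/                                                  
   [x] core/                                                   
     [x] package.json                                          
     [x] static/                                               
       [x] helpers.md                                          
       [x] .gitignore                                          
       [x] types.h                                             
       [x] types.ts                                            
     [x] test.js                                               
     [x] config/                                               
       [x] test.css                                            
       [x] .gitignore                                          
       [x] types.go                                            
       [x] tsconfig.json                                       
                                                               
                                                               
                                                               
                                                               
                                                               
                                                               
                                                               
                                                               
                                                               
                                                               
                                                               
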